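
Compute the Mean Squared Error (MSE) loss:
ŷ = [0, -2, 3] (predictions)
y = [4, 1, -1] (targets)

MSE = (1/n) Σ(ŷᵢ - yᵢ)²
MSE = 13.67

MSE = (1/3)((0-4)² + (-2-1)² + (3--1)²) = (1/3)(16 + 9 + 16) = 13.67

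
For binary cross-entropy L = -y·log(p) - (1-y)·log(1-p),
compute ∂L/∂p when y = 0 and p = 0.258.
∂L/∂p = 1.348

∂L/∂p = -y/p + (1-y)/(1-p) = 0 + 1/0.742 = 1.348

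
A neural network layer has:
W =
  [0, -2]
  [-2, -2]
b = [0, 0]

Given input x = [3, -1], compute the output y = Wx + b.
y = [2, -4]

Wx = [0×3 + -2×-1, -2×3 + -2×-1]
   = [2, -4]
y = Wx + b = [2 + 0, -4 + 0] = [2, -4]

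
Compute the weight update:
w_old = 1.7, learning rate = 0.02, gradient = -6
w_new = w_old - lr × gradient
w_new = 1.82

w_new = w - η·∂L/∂w = 1.7 - 0.02×(-6) = 1.7 - (-0.12) = 1.82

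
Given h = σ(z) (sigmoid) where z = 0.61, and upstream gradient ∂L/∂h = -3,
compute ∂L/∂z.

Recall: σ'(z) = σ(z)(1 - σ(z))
∂L/∂z = -0.6843

σ(0.61) = 0.6479
σ'(0.61) = σ(0.61)(1 - σ(0.61)) = 0.6479 × 0.3521 = 0.2281
∂L/∂z = ∂L/∂h · σ'(z) = -3 × 0.2281 = -0.6843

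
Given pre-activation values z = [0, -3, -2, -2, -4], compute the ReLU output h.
h = [0, 0, 0, 0, 0]

ReLU applied element-wise: max(0,0)=0, max(0,-3)=0, max(0,-2)=0, max(0,-2)=0, max(0,-4)=0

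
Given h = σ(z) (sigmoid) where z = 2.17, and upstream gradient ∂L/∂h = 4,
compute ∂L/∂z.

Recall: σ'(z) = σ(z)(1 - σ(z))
∂L/∂z = 0.3679

σ(2.17) = 0.8975
σ'(2.17) = σ(2.17)(1 - σ(2.17)) = 0.8975 × 0.1025 = 0.09198
∂L/∂z = ∂L/∂h · σ'(z) = 4 × 0.09198 = 0.3679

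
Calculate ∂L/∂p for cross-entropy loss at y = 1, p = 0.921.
∂L/∂p = -1.086

∂L/∂p = -y/p + (1-y)/(1-p) = -1/0.921 + 0 = -1.086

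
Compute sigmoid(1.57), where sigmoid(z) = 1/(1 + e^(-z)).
0.8278

sigmoid(1.57) = 1/(1 + e^(-1.57)) = 1/(1 + 0.208) = 0.8278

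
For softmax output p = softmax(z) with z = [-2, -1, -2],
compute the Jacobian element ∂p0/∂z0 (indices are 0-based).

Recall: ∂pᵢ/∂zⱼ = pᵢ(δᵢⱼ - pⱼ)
∂p0/∂z0 = 0.167

p = softmax(z) = [0.2119, 0.5761, 0.2119]
p0 = 0.2119

∂p0/∂z0 = p0(1 - p0) = 0.2119 × (1 - 0.2119) = 0.167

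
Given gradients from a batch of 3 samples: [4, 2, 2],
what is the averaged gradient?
Average gradient = 2.667

Average = (1/3)(4 + 2 + 2) = 8/3 = 2.667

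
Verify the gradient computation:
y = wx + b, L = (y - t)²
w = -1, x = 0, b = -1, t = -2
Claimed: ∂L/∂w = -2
Incorrect

y = (-1)(0) + -1 = -1
∂L/∂y = 2(y - t) = 2(-1 - -2) = 2
∂y/∂w = x = 0
∂L/∂w = 2 × 0 = 0

Claimed value: -2
Incorrect: The correct gradient is 0.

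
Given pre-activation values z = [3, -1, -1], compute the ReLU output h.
h = [3, 0, 0]

ReLU applied element-wise: max(0,3)=3, max(0,-1)=0, max(0,-1)=0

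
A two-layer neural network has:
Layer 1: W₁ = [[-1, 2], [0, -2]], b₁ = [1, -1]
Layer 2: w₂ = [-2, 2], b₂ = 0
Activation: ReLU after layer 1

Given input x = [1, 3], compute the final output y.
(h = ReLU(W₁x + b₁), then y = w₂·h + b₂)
y = -12

Layer 1 pre-activation: z₁ = [6, -7]
After ReLU: h = [6, 0]
Layer 2 output: y = -2×6 + 2×0 + 0 = -12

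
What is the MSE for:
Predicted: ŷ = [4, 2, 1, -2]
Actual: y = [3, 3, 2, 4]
MSE = 9.75

MSE = (1/4)((4-3)² + (2-3)² + (1-2)² + (-2-4)²) = (1/4)(1 + 1 + 1 + 36) = 9.75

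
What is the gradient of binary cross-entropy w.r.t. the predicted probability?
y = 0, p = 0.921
∂L/∂p = 12.66

∂L/∂p = -y/p + (1-y)/(1-p) = 0 + 1/0.079 = 12.66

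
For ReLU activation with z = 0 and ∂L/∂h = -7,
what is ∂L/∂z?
∂L/∂z = 0

h = ReLU(0) = 0
At z = 0: ∂h/∂z = 0 (by convention)
∂L/∂z = ∂L/∂h · ∂h/∂z = -7 × 0 = 0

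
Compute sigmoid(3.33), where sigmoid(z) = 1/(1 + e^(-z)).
0.9654

sigmoid(3.33) = 1/(1 + e^(-3.33)) = 1/(1 + 0.03579) = 0.9654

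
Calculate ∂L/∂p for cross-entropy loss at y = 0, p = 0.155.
∂L/∂p = 1.183

∂L/∂p = -y/p + (1-y)/(1-p) = 0 + 1/0.845 = 1.183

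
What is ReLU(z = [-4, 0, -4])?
h = [0, 0, 0]

ReLU applied element-wise: max(0,-4)=0, max(0,0)=0, max(0,-4)=0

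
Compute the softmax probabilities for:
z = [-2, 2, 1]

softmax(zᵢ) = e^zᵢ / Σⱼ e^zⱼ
p = [0.0132, 0.7214, 0.2654]

exp(z) = [0.1353, 7.389, 2.718]
Sum = 10.24
p = [0.0132, 0.7214, 0.2654]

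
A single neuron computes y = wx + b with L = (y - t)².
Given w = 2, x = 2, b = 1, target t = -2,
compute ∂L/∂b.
∂L/∂b = 14

y = wx + b = (2)(2) + 1 = 5
∂L/∂y = 2(y - t) = 2(5 - -2) = 14
∂y/∂b = 1
∂L/∂b = ∂L/∂y · ∂y/∂b = 14 × 1 = 14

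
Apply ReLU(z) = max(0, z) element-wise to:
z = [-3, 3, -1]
h = [0, 3, 0]

ReLU applied element-wise: max(0,-3)=0, max(0,3)=3, max(0,-1)=0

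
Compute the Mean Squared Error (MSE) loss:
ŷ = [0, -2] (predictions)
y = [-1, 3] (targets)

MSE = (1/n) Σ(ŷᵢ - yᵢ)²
MSE = 13

MSE = (1/2)((0--1)² + (-2-3)²) = (1/2)(1 + 25) = 13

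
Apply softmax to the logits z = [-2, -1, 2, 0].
p = [0.0152, 0.0414, 0.831, 0.1125]

exp(z) = [0.1353, 0.3679, 7.389, 1]
Sum = 8.892
p = [0.0152, 0.0414, 0.831, 0.1125]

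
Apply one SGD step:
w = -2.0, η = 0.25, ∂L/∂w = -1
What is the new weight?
w_new = -1.75

w_new = w - η·∂L/∂w = -2.0 - 0.25×(-1) = -2.0 - (-0.25) = -1.75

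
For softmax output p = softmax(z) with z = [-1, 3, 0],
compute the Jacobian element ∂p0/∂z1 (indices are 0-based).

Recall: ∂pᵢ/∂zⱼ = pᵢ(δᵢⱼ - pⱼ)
∂p0/∂z1 = -0.01605

p = softmax(z) = [0.01715, 0.9362, 0.04661]
p0 = 0.01715, p1 = 0.9362

∂p0/∂z1 = -p0 × p1 = -0.01715 × 0.9362 = -0.01605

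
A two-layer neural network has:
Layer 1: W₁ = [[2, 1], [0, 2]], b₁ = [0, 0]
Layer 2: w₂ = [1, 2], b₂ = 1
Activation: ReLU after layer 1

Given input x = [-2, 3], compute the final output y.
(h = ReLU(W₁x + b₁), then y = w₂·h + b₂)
y = 13

Layer 1 pre-activation: z₁ = [-1, 6]
After ReLU: h = [0, 6]
Layer 2 output: y = 1×0 + 2×6 + 1 = 13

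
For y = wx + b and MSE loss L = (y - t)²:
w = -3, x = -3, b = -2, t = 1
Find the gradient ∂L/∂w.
∂L/∂w = -36

y = wx + b = (-3)(-3) + -2 = 7
∂L/∂y = 2(y - t) = 2(7 - 1) = 12
∂y/∂w = x = -3
∂L/∂w = ∂L/∂y · ∂y/∂w = 12 × -3 = -36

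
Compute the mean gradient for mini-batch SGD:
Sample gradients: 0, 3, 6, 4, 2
Average gradient = 3

Average = (1/5)(0 + 3 + 6 + 4 + 2) = 15/5 = 3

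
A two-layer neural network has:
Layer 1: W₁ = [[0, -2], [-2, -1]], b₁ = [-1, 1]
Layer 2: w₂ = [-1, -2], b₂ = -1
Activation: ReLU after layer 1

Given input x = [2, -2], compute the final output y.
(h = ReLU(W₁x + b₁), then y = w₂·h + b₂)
y = -4

Layer 1 pre-activation: z₁ = [3, -1]
After ReLU: h = [3, 0]
Layer 2 output: y = -1×3 + -2×0 + -1 = -4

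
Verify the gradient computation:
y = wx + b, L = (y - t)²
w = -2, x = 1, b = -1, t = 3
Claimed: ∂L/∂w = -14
Incorrect

y = (-2)(1) + -1 = -3
∂L/∂y = 2(y - t) = 2(-3 - 3) = -12
∂y/∂w = x = 1
∂L/∂w = -12 × 1 = -12

Claimed value: -14
Incorrect: The correct gradient is -12.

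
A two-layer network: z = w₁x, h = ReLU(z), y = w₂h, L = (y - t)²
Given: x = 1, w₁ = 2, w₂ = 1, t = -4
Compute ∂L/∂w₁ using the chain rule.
∂L/∂w₁ = 12

Forward pass:
z = w₁x = 2×1 = 2
h = ReLU(2) = 2
y = w₂h = 1×2 = 2

Backward pass:
∂L/∂y = 2(y - t) = 2(2 - -4) = 12
∂y/∂h = w₂ = 1
∂h/∂z = 1 (ReLU derivative)
∂z/∂w₁ = x = 1

∂L/∂w₁ = 12 × 1 × 1 × 1 = 12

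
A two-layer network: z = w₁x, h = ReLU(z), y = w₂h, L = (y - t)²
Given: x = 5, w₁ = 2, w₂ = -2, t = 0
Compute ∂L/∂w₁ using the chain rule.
∂L/∂w₁ = 400

Forward pass:
z = w₁x = 2×5 = 10
h = ReLU(10) = 10
y = w₂h = -2×10 = -20

Backward pass:
∂L/∂y = 2(y - t) = 2(-20 - 0) = -40
∂y/∂h = w₂ = -2
∂h/∂z = 1 (ReLU derivative)
∂z/∂w₁ = x = 5

∂L/∂w₁ = -40 × -2 × 1 × 5 = 400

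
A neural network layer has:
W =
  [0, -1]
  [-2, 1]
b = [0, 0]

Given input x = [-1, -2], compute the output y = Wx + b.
y = [2, 0]

Wx = [0×-1 + -1×-2, -2×-1 + 1×-2]
   = [2, 0]
y = Wx + b = [2 + 0, 0 + 0] = [2, 0]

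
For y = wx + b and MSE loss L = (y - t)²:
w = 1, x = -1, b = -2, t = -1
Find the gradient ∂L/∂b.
∂L/∂b = -4

y = wx + b = (1)(-1) + -2 = -3
∂L/∂y = 2(y - t) = 2(-3 - -1) = -4
∂y/∂b = 1
∂L/∂b = ∂L/∂y · ∂y/∂b = -4 × 1 = -4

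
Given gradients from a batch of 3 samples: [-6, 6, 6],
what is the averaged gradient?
Average gradient = 2

Average = (1/3)(-6 + 6 + 6) = 6/3 = 2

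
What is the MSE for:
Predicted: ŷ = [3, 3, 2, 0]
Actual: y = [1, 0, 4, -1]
MSE = 4.5

MSE = (1/4)((3-1)² + (3-0)² + (2-4)² + (0--1)²) = (1/4)(4 + 9 + 4 + 1) = 4.5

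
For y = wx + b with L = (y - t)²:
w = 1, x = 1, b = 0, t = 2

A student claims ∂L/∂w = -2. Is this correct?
Correct

y = (1)(1) + 0 = 1
∂L/∂y = 2(y - t) = 2(1 - 2) = -2
∂y/∂w = x = 1
∂L/∂w = -2 × 1 = -2

Claimed value: -2
Correct: The correct gradient is -2.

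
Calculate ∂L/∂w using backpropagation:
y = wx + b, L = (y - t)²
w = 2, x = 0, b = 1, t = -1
∂L/∂w = 0

y = wx + b = (2)(0) + 1 = 1
∂L/∂y = 2(y - t) = 2(1 - -1) = 4
∂y/∂w = x = 0
∂L/∂w = ∂L/∂y · ∂y/∂w = 4 × 0 = 0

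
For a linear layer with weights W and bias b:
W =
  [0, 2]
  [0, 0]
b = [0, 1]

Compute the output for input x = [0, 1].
y = [2, 1]

Wx = [0×0 + 2×1, 0×0 + 0×1]
   = [2, 0]
y = Wx + b = [2 + 0, 0 + 1] = [2, 1]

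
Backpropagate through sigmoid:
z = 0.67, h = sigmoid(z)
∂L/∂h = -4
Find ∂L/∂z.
∂L/∂z = -0.8957

σ(0.67) = 0.6615
σ'(0.67) = σ(0.67)(1 - σ(0.67)) = 0.6615 × 0.3385 = 0.2239
∂L/∂z = ∂L/∂h · σ'(z) = -4 × 0.2239 = -0.8957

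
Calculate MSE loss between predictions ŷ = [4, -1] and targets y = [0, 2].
MSE = 12.5

MSE = (1/2)((4-0)² + (-1-2)²) = (1/2)(16 + 9) = 12.5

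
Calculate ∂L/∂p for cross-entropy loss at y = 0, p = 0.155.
∂L/∂p = 1.183

∂L/∂p = -y/p + (1-y)/(1-p) = 0 + 1/0.845 = 1.183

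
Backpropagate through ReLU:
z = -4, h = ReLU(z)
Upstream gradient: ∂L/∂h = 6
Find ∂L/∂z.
∂L/∂z = 0

h = ReLU(-4) = 0
Since z < 0: ∂h/∂z = 0
∂L/∂z = ∂L/∂h · ∂h/∂z = 6 × 0 = 0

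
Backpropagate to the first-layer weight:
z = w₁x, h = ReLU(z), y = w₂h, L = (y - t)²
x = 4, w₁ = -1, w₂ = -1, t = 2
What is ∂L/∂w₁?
∂L/∂w₁ = 0

Forward pass:
z = w₁x = -1×4 = -4
h = ReLU(-4) = 0
y = w₂h = -1×0 = 0

Backward pass:
∂L/∂y = 2(y - t) = 2(0 - 2) = -4
∂y/∂h = w₂ = -1
∂h/∂z = 0 (ReLU derivative)
∂z/∂w₁ = x = 4

∂L/∂w₁ = -4 × -1 × 0 × 4 = 0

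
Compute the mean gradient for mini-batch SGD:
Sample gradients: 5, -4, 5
Average gradient = 2

Average = (1/3)(5 + -4 + 5) = 6/3 = 2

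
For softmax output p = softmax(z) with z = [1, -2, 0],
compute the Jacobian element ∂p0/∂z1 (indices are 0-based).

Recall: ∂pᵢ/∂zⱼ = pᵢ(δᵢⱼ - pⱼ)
∂p0/∂z1 = -0.02477

p = softmax(z) = [0.7054, 0.03512, 0.2595]
p0 = 0.7054, p1 = 0.03512

∂p0/∂z1 = -p0 × p1 = -0.7054 × 0.03512 = -0.02477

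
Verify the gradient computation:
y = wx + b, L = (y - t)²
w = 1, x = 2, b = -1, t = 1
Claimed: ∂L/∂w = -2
Incorrect

y = (1)(2) + -1 = 1
∂L/∂y = 2(y - t) = 2(1 - 1) = 0
∂y/∂w = x = 2
∂L/∂w = 0 × 2 = 0

Claimed value: -2
Incorrect: The correct gradient is 0.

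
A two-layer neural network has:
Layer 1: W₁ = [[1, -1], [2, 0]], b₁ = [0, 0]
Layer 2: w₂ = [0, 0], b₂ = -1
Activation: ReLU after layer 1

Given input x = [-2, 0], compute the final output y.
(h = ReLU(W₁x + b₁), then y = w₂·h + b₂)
y = -1

Layer 1 pre-activation: z₁ = [-2, -4]
After ReLU: h = [0, 0]
Layer 2 output: y = 0×0 + 0×0 + -1 = -1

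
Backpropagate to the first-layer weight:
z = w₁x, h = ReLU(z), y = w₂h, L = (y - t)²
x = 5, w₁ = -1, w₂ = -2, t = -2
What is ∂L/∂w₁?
∂L/∂w₁ = 0

Forward pass:
z = w₁x = -1×5 = -5
h = ReLU(-5) = 0
y = w₂h = -2×0 = 0

Backward pass:
∂L/∂y = 2(y - t) = 2(0 - -2) = 4
∂y/∂h = w₂ = -2
∂h/∂z = 0 (ReLU derivative)
∂z/∂w₁ = x = 5

∂L/∂w₁ = 4 × -2 × 0 × 5 = 0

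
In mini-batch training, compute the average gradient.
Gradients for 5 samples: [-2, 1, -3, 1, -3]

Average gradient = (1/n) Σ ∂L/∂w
Average gradient = -1.2

Average = (1/5)(-2 + 1 + -3 + 1 + -3) = -6/5 = -1.2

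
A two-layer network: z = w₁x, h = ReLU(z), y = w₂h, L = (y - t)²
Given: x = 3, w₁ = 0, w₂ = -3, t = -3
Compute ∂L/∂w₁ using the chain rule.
∂L/∂w₁ = 0

Forward pass:
z = w₁x = 0×3 = 0
h = ReLU(0) = 0
y = w₂h = -3×0 = 0

Backward pass:
∂L/∂y = 2(y - t) = 2(0 - -3) = 6
∂y/∂h = w₂ = -3
∂h/∂z = 0 (ReLU derivative)
∂z/∂w₁ = x = 3

∂L/∂w₁ = 6 × -3 × 0 × 3 = 0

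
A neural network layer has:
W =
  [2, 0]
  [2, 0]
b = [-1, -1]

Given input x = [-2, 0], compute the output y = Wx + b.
y = [-5, -5]

Wx = [2×-2 + 0×0, 2×-2 + 0×0]
   = [-4, -4]
y = Wx + b = [-4 + -1, -4 + -1] = [-5, -5]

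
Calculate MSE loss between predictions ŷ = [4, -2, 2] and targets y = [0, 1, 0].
MSE = 9.667

MSE = (1/3)((4-0)² + (-2-1)² + (2-0)²) = (1/3)(16 + 9 + 4) = 9.667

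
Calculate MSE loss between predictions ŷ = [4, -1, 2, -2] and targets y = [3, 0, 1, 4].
MSE = 9.75

MSE = (1/4)((4-3)² + (-1-0)² + (2-1)² + (-2-4)²) = (1/4)(1 + 1 + 1 + 36) = 9.75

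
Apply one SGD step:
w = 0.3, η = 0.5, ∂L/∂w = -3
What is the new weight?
w_new = 1.8

w_new = w - η·∂L/∂w = 0.3 - 0.5×(-3) = 0.3 - (-1.5) = 1.8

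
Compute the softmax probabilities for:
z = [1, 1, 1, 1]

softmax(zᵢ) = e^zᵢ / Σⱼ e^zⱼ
p = [0.25, 0.25, 0.25, 0.25]

exp(z) = [2.718, 2.718, 2.718, 2.718]
Sum = 10.87
p = [0.25, 0.25, 0.25, 0.25]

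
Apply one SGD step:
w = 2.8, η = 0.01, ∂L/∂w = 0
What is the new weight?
w_new = 2.8

w_new = w - η·∂L/∂w = 2.8 - 0.01×(0) = 2.8 - (0) = 2.8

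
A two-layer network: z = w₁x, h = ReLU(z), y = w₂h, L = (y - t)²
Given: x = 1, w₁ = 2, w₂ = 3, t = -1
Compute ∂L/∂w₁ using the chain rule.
∂L/∂w₁ = 42

Forward pass:
z = w₁x = 2×1 = 2
h = ReLU(2) = 2
y = w₂h = 3×2 = 6

Backward pass:
∂L/∂y = 2(y - t) = 2(6 - -1) = 14
∂y/∂h = w₂ = 3
∂h/∂z = 1 (ReLU derivative)
∂z/∂w₁ = x = 1

∂L/∂w₁ = 14 × 3 × 1 × 1 = 42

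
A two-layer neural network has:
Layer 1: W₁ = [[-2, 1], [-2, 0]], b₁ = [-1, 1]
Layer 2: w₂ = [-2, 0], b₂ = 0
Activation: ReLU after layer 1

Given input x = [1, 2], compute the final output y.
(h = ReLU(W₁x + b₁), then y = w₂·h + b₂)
y = 0

Layer 1 pre-activation: z₁ = [-1, -1]
After ReLU: h = [0, 0]
Layer 2 output: y = -2×0 + 0×0 + 0 = 0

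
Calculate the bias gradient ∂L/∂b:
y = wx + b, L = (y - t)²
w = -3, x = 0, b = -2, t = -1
∂L/∂b = -2

y = wx + b = (-3)(0) + -2 = -2
∂L/∂y = 2(y - t) = 2(-2 - -1) = -2
∂y/∂b = 1
∂L/∂b = ∂L/∂y · ∂y/∂b = -2 × 1 = -2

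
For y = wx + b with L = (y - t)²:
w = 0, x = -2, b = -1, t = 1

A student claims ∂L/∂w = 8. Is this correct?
Correct

y = (0)(-2) + -1 = -1
∂L/∂y = 2(y - t) = 2(-1 - 1) = -4
∂y/∂w = x = -2
∂L/∂w = -4 × -2 = 8

Claimed value: 8
Correct: The correct gradient is 8.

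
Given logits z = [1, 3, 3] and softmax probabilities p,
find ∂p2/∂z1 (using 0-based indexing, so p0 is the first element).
∂p2/∂z1 = -0.2193

p = softmax(z) = [0.06338, 0.4683, 0.4683]
p2 = 0.4683, p1 = 0.4683

∂p2/∂z1 = -p2 × p1 = -0.4683 × 0.4683 = -0.2193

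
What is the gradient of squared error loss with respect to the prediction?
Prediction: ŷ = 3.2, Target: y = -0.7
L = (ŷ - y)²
∂L/∂ŷ = 7.8

∂L/∂ŷ = 2(ŷ - y) = 2(3.2 - -0.7) = 2(3.9) = 7.8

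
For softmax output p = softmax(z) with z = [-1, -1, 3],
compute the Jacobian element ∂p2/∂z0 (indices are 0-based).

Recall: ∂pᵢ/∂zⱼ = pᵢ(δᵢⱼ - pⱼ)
∂p2/∂z0 = -0.01704

p = softmax(z) = [0.01767, 0.01767, 0.9647]
p2 = 0.9647, p0 = 0.01767

∂p2/∂z0 = -p2 × p0 = -0.9647 × 0.01767 = -0.01704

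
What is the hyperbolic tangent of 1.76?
0.9425

tanh(1.76) = (e^(1.76) - e^(-1.76))/(e^(1.76) + e^(-1.76)) = 0.9425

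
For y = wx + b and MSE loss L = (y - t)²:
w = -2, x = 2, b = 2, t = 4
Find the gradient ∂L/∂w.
∂L/∂w = -24

y = wx + b = (-2)(2) + 2 = -2
∂L/∂y = 2(y - t) = 2(-2 - 4) = -12
∂y/∂w = x = 2
∂L/∂w = ∂L/∂y · ∂y/∂w = -12 × 2 = -24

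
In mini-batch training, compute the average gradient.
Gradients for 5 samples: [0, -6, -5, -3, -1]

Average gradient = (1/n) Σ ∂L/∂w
Average gradient = -3

Average = (1/5)(0 + -6 + -5 + -3 + -1) = -15/5 = -3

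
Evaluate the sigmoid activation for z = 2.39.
0.9161

sigmoid(2.39) = 1/(1 + e^(-2.39)) = 1/(1 + 0.09163) = 0.9161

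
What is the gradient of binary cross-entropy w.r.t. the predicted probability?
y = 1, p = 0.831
∂L/∂p = -1.203

∂L/∂p = -y/p + (1-y)/(1-p) = -1/0.831 + 0 = -1.203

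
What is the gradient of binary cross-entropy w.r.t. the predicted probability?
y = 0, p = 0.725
∂L/∂p = 3.636

∂L/∂p = -y/p + (1-y)/(1-p) = 0 + 1/0.275 = 3.636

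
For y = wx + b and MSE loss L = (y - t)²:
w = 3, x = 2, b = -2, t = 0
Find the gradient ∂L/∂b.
∂L/∂b = 8

y = wx + b = (3)(2) + -2 = 4
∂L/∂y = 2(y - t) = 2(4 - 0) = 8
∂y/∂b = 1
∂L/∂b = ∂L/∂y · ∂y/∂b = 8 × 1 = 8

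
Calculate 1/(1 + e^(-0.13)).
0.5325

sigmoid(0.13) = 1/(1 + e^(-0.13)) = 1/(1 + 0.8781) = 0.5325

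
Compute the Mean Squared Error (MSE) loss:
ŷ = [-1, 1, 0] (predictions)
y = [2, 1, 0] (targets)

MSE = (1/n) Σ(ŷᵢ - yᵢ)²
MSE = 3

MSE = (1/3)((-1-2)² + (1-1)² + (0-0)²) = (1/3)(9 + 0 + 0) = 3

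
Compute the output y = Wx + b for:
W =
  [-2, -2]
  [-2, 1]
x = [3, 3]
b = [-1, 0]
y = [-13, -3]

Wx = [-2×3 + -2×3, -2×3 + 1×3]
   = [-12, -3]
y = Wx + b = [-12 + -1, -3 + 0] = [-13, -3]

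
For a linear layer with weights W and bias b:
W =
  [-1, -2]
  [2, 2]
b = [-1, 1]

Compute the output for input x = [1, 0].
y = [-2, 3]

Wx = [-1×1 + -2×0, 2×1 + 2×0]
   = [-1, 2]
y = Wx + b = [-1 + -1, 2 + 1] = [-2, 3]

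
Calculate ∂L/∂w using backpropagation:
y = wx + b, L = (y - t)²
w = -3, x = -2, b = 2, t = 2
∂L/∂w = -24

y = wx + b = (-3)(-2) + 2 = 8
∂L/∂y = 2(y - t) = 2(8 - 2) = 12
∂y/∂w = x = -2
∂L/∂w = ∂L/∂y · ∂y/∂w = 12 × -2 = -24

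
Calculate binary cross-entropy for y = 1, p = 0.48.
L = 0.734

L = -1·log(0.48) - 0·log(0.52) = -log(0.48) = 0.734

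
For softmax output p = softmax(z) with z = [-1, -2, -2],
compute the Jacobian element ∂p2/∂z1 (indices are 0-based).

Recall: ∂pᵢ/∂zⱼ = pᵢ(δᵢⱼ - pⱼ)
∂p2/∂z1 = -0.04492

p = softmax(z) = [0.5761, 0.2119, 0.2119]
p2 = 0.2119, p1 = 0.2119

∂p2/∂z1 = -p2 × p1 = -0.2119 × 0.2119 = -0.04492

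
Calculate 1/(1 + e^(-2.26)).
0.9055

sigmoid(2.26) = 1/(1 + e^(-2.26)) = 1/(1 + 0.1044) = 0.9055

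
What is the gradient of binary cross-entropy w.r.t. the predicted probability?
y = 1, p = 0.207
∂L/∂p = -4.831

∂L/∂p = -y/p + (1-y)/(1-p) = -1/0.207 + 0 = -4.831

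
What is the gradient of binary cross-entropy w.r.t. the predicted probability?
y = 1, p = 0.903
∂L/∂p = -1.107

∂L/∂p = -y/p + (1-y)/(1-p) = -1/0.903 + 0 = -1.107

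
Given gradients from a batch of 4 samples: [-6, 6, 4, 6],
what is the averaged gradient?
Average gradient = 2.5

Average = (1/4)(-6 + 6 + 4 + 6) = 10/4 = 2.5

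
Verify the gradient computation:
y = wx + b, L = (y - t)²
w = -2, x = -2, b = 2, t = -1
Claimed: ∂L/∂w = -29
Incorrect

y = (-2)(-2) + 2 = 6
∂L/∂y = 2(y - t) = 2(6 - -1) = 14
∂y/∂w = x = -2
∂L/∂w = 14 × -2 = -28

Claimed value: -29
Incorrect: The correct gradient is -28.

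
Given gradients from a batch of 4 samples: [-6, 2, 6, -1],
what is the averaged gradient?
Average gradient = 0.25

Average = (1/4)(-6 + 2 + 6 + -1) = 1/4 = 0.25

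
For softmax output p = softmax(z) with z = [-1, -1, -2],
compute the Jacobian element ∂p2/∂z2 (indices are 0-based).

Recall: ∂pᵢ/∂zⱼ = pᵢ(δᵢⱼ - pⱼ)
∂p2/∂z2 = 0.1312

p = softmax(z) = [0.4223, 0.4223, 0.1554]
p2 = 0.1554

∂p2/∂z2 = p2(1 - p2) = 0.1554 × (1 - 0.1554) = 0.1312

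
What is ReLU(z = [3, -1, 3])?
h = [3, 0, 3]

ReLU applied element-wise: max(0,3)=3, max(0,-1)=0, max(0,3)=3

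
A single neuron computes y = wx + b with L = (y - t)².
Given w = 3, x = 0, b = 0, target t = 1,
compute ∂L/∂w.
∂L/∂w = 0

y = wx + b = (3)(0) + 0 = 0
∂L/∂y = 2(y - t) = 2(0 - 1) = -2
∂y/∂w = x = 0
∂L/∂w = ∂L/∂y · ∂y/∂w = -2 × 0 = 0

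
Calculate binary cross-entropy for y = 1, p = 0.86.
L = 0.1508

L = -1·log(0.86) - 0·log(0.14) = -log(0.86) = 0.1508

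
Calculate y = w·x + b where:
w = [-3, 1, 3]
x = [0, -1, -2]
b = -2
y = -9

y = (-3)(0) + (1)(-1) + (3)(-2) + -2 = -9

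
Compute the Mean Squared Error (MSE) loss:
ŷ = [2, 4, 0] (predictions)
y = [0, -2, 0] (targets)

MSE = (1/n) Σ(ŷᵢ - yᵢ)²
MSE = 13.33

MSE = (1/3)((2-0)² + (4--2)² + (0-0)²) = (1/3)(4 + 36 + 0) = 13.33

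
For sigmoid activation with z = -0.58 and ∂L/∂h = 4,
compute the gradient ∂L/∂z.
∂L/∂z = 0.9204

σ(-0.58) = 0.3589
σ'(-0.58) = σ(-0.58)(1 - σ(-0.58)) = 0.3589 × 0.6411 = 0.2301
∂L/∂z = ∂L/∂h · σ'(z) = 4 × 0.2301 = 0.9204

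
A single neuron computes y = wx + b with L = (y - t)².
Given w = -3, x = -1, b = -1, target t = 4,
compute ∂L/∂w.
∂L/∂w = 4

y = wx + b = (-3)(-1) + -1 = 2
∂L/∂y = 2(y - t) = 2(2 - 4) = -4
∂y/∂w = x = -1
∂L/∂w = ∂L/∂y · ∂y/∂w = -4 × -1 = 4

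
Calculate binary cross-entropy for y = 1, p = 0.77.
L = 0.2614

L = -1·log(0.77) - 0·log(0.23) = -log(0.77) = 0.2614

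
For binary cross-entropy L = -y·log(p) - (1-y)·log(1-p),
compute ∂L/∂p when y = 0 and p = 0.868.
∂L/∂p = 7.576

∂L/∂p = -y/p + (1-y)/(1-p) = 0 + 1/0.132 = 7.576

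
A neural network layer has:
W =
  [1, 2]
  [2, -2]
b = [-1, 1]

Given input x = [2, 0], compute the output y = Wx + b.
y = [1, 5]

Wx = [1×2 + 2×0, 2×2 + -2×0]
   = [2, 4]
y = Wx + b = [2 + -1, 4 + 1] = [1, 5]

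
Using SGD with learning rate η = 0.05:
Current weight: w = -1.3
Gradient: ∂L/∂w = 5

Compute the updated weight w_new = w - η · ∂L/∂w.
w_new = -1.55

w_new = w - η·∂L/∂w = -1.3 - 0.05×(5) = -1.3 - (0.25) = -1.55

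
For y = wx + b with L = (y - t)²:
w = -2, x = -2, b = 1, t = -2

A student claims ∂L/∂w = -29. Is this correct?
Incorrect

y = (-2)(-2) + 1 = 5
∂L/∂y = 2(y - t) = 2(5 - -2) = 14
∂y/∂w = x = -2
∂L/∂w = 14 × -2 = -28

Claimed value: -29
Incorrect: The correct gradient is -28.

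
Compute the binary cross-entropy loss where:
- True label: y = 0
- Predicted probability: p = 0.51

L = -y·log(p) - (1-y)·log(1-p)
L = 0.7133

L = -0·log(0.51) - 1·log(0.49) = -log(0.49) = 0.7133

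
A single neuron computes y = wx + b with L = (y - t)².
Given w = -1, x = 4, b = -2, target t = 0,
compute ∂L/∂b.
∂L/∂b = -12

y = wx + b = (-1)(4) + -2 = -6
∂L/∂y = 2(y - t) = 2(-6 - 0) = -12
∂y/∂b = 1
∂L/∂b = ∂L/∂y · ∂y/∂b = -12 × 1 = -12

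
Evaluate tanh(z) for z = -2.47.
-0.9858

tanh(-2.47) = (e^(-2.47) - e^(2.47))/(e^(-2.47) + e^(2.47)) = -0.9858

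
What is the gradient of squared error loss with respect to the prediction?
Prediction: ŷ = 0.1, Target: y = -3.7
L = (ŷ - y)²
∂L/∂ŷ = 7.6

∂L/∂ŷ = 2(ŷ - y) = 2(0.1 - -3.7) = 2(3.8) = 7.6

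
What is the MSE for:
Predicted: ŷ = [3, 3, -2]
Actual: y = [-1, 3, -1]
MSE = 5.667

MSE = (1/3)((3--1)² + (3-3)² + (-2--1)²) = (1/3)(16 + 0 + 1) = 5.667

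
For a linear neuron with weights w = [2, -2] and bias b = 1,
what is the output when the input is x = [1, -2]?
y = 7

y = (2)(1) + (-2)(-2) + 1 = 7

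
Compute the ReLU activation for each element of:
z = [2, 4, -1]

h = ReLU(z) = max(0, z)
h = [2, 4, 0]

ReLU applied element-wise: max(0,2)=2, max(0,4)=4, max(0,-1)=0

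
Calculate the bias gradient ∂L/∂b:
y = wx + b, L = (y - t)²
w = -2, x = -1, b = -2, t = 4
∂L/∂b = -8

y = wx + b = (-2)(-1) + -2 = 0
∂L/∂y = 2(y - t) = 2(0 - 4) = -8
∂y/∂b = 1
∂L/∂b = ∂L/∂y · ∂y/∂b = -8 × 1 = -8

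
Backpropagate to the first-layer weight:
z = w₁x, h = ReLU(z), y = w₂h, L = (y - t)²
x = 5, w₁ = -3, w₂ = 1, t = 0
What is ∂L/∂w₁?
∂L/∂w₁ = 0

Forward pass:
z = w₁x = -3×5 = -15
h = ReLU(-15) = 0
y = w₂h = 1×0 = 0

Backward pass:
∂L/∂y = 2(y - t) = 2(0 - 0) = 0
∂y/∂h = w₂ = 1
∂h/∂z = 0 (ReLU derivative)
∂z/∂w₁ = x = 5

∂L/∂w₁ = 0 × 1 × 0 × 5 = 0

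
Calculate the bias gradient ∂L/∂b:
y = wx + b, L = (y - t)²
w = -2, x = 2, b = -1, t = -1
∂L/∂b = -8

y = wx + b = (-2)(2) + -1 = -5
∂L/∂y = 2(y - t) = 2(-5 - -1) = -8
∂y/∂b = 1
∂L/∂b = ∂L/∂y · ∂y/∂b = -8 × 1 = -8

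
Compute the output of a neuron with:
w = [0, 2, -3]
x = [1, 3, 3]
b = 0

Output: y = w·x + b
y = -3

y = (0)(1) + (2)(3) + (-3)(3) + 0 = -3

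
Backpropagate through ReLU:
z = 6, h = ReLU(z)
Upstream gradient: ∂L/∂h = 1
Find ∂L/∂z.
∂L/∂z = 1

h = ReLU(6) = 6
Since z > 0: ∂h/∂z = 1
∂L/∂z = ∂L/∂h · ∂h/∂z = 1 × 1 = 1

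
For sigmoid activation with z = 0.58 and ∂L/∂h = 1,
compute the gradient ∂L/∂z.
∂L/∂z = 0.2301

σ(0.58) = 0.6411
σ'(0.58) = σ(0.58)(1 - σ(0.58)) = 0.6411 × 0.3589 = 0.2301
∂L/∂z = ∂L/∂h · σ'(z) = 1 × 0.2301 = 0.2301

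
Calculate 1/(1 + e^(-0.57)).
0.6388

sigmoid(0.57) = 1/(1 + e^(-0.57)) = 1/(1 + 0.5655) = 0.6388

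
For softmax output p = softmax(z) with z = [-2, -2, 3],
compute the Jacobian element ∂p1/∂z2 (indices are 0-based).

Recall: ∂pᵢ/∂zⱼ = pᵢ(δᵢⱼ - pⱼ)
∂p1/∂z2 = -0.00656

p = softmax(z) = [0.006648, 0.006648, 0.9867]
p1 = 0.006648, p2 = 0.9867

∂p1/∂z2 = -p1 × p2 = -0.006648 × 0.9867 = -0.00656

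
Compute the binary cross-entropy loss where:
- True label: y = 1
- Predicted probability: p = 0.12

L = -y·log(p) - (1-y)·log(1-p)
L = 2.12

L = -1·log(0.12) - 0·log(0.88) = -log(0.12) = 2.12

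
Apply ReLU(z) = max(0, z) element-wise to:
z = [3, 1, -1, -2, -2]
h = [3, 1, 0, 0, 0]

ReLU applied element-wise: max(0,3)=3, max(0,1)=1, max(0,-1)=0, max(0,-2)=0, max(0,-2)=0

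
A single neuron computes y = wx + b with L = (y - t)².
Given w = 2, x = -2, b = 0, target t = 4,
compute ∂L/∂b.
∂L/∂b = -16

y = wx + b = (2)(-2) + 0 = -4
∂L/∂y = 2(y - t) = 2(-4 - 4) = -16
∂y/∂b = 1
∂L/∂b = ∂L/∂y · ∂y/∂b = -16 × 1 = -16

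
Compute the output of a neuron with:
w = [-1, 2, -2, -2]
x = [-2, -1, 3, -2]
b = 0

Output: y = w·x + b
y = -2

y = (-1)(-2) + (2)(-1) + (-2)(3) + (-2)(-2) + 0 = -2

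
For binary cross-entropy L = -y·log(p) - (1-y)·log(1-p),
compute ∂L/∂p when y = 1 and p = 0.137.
∂L/∂p = -7.299

∂L/∂p = -y/p + (1-y)/(1-p) = -1/0.137 + 0 = -7.299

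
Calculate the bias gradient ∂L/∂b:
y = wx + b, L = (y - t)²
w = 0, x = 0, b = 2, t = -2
∂L/∂b = 8

y = wx + b = (0)(0) + 2 = 2
∂L/∂y = 2(y - t) = 2(2 - -2) = 8
∂y/∂b = 1
∂L/∂b = ∂L/∂y · ∂y/∂b = 8 × 1 = 8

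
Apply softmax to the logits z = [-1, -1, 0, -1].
p = [0.1749, 0.1749, 0.4754, 0.1749]

exp(z) = [0.3679, 0.3679, 1, 0.3679]
Sum = 2.104
p = [0.1749, 0.1749, 0.4754, 0.1749]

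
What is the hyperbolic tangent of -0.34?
-0.3275

tanh(-0.34) = (e^(-0.34) - e^(0.34))/(e^(-0.34) + e^(0.34)) = -0.3275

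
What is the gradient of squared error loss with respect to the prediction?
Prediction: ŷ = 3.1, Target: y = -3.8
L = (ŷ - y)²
∂L/∂ŷ = 13.8

∂L/∂ŷ = 2(ŷ - y) = 2(3.1 - -3.8) = 2(6.9) = 13.8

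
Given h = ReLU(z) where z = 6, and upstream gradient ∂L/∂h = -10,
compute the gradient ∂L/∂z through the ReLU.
∂L/∂z = -10

h = ReLU(6) = 6
Since z > 0: ∂h/∂z = 1
∂L/∂z = ∂L/∂h · ∂h/∂z = -10 × 1 = -10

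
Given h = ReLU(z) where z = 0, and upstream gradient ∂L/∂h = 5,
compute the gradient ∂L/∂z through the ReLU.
∂L/∂z = 0

h = ReLU(0) = 0
At z = 0: ∂h/∂z = 0 (by convention)
∂L/∂z = ∂L/∂h · ∂h/∂z = 5 × 0 = 0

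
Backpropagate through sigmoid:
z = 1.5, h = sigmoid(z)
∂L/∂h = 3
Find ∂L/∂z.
∂L/∂z = 0.4474

σ(1.5) = 0.8176
σ'(1.5) = σ(1.5)(1 - σ(1.5)) = 0.8176 × 0.1824 = 0.1491
∂L/∂z = ∂L/∂h · σ'(z) = 3 × 0.1491 = 0.4474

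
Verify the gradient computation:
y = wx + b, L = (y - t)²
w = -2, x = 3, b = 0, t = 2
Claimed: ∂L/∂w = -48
Correct

y = (-2)(3) + 0 = -6
∂L/∂y = 2(y - t) = 2(-6 - 2) = -16
∂y/∂w = x = 3
∂L/∂w = -16 × 3 = -48

Claimed value: -48
Correct: The correct gradient is -48.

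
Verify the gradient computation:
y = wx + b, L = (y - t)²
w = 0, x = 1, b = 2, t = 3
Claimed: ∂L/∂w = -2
Correct

y = (0)(1) + 2 = 2
∂L/∂y = 2(y - t) = 2(2 - 3) = -2
∂y/∂w = x = 1
∂L/∂w = -2 × 1 = -2

Claimed value: -2
Correct: The correct gradient is -2.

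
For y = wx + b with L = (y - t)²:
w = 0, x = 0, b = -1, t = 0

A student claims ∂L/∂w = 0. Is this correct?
Correct

y = (0)(0) + -1 = -1
∂L/∂y = 2(y - t) = 2(-1 - 0) = -2
∂y/∂w = x = 0
∂L/∂w = -2 × 0 = 0

Claimed value: 0
Correct: The correct gradient is 0.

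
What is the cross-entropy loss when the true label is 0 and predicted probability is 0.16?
L = 0.1744

L = -0·log(0.16) - 1·log(0.84) = -log(0.84) = 0.1744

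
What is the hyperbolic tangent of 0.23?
0.226

tanh(0.23) = (e^(0.23) - e^(-0.23))/(e^(0.23) + e^(-0.23)) = 0.226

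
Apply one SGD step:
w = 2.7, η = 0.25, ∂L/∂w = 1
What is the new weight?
w_new = 2.45

w_new = w - η·∂L/∂w = 2.7 - 0.25×(1) = 2.7 - (0.25) = 2.45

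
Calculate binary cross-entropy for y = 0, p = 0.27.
L = 0.3147

L = -0·log(0.27) - 1·log(0.73) = -log(0.73) = 0.3147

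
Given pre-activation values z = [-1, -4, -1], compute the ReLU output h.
h = [0, 0, 0]

ReLU applied element-wise: max(0,-1)=0, max(0,-4)=0, max(0,-1)=0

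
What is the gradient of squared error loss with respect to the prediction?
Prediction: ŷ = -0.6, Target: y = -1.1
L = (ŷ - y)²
∂L/∂ŷ = 1.0

∂L/∂ŷ = 2(ŷ - y) = 2(-0.6 - -1.1) = 2(0.5) = 1.0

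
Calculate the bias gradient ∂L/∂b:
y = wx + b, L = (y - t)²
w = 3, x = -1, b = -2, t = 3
∂L/∂b = -16

y = wx + b = (3)(-1) + -2 = -5
∂L/∂y = 2(y - t) = 2(-5 - 3) = -16
∂y/∂b = 1
∂L/∂b = ∂L/∂y · ∂y/∂b = -16 × 1 = -16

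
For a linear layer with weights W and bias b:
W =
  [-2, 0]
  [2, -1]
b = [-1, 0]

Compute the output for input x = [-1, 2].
y = [1, -4]

Wx = [-2×-1 + 0×2, 2×-1 + -1×2]
   = [2, -4]
y = Wx + b = [2 + -1, -4 + 0] = [1, -4]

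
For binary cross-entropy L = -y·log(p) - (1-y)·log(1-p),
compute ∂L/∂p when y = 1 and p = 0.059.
∂L/∂p = -16.95

∂L/∂p = -y/p + (1-y)/(1-p) = -1/0.059 + 0 = -16.95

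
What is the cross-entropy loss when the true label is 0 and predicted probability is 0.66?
L = 1.079

L = -0·log(0.66) - 1·log(0.34) = -log(0.34) = 1.079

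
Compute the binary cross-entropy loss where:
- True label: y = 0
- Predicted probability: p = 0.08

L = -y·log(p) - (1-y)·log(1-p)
L = 0.08338

L = -0·log(0.08) - 1·log(0.92) = -log(0.92) = 0.08338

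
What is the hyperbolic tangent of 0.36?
0.3452

tanh(0.36) = (e^(0.36) - e^(-0.36))/(e^(0.36) + e^(-0.36)) = 0.3452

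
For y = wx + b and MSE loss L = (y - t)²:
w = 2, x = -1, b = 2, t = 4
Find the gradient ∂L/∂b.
∂L/∂b = -8

y = wx + b = (2)(-1) + 2 = 0
∂L/∂y = 2(y - t) = 2(0 - 4) = -8
∂y/∂b = 1
∂L/∂b = ∂L/∂y · ∂y/∂b = -8 × 1 = -8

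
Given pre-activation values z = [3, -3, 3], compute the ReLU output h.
h = [3, 0, 3]

ReLU applied element-wise: max(0,3)=3, max(0,-3)=0, max(0,3)=3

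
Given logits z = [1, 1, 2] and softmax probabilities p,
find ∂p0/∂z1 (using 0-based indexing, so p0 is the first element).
∂p0/∂z1 = -0.04492

p = softmax(z) = [0.2119, 0.2119, 0.5761]
p0 = 0.2119, p1 = 0.2119

∂p0/∂z1 = -p0 × p1 = -0.2119 × 0.2119 = -0.04492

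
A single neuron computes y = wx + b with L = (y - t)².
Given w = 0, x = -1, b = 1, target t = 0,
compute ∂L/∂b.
∂L/∂b = 2

y = wx + b = (0)(-1) + 1 = 1
∂L/∂y = 2(y - t) = 2(1 - 0) = 2
∂y/∂b = 1
∂L/∂b = ∂L/∂y · ∂y/∂b = 2 × 1 = 2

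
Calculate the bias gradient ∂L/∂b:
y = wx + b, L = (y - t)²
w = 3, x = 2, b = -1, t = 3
∂L/∂b = 4

y = wx + b = (3)(2) + -1 = 5
∂L/∂y = 2(y - t) = 2(5 - 3) = 4
∂y/∂b = 1
∂L/∂b = ∂L/∂y · ∂y/∂b = 4 × 1 = 4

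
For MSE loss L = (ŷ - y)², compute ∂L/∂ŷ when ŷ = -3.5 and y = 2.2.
∂L/∂ŷ = -11.4

∂L/∂ŷ = 2(ŷ - y) = 2(-3.5 - 2.2) = 2(-5.7) = -11.4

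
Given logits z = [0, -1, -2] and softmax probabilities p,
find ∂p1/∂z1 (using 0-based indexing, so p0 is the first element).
∂p1/∂z1 = 0.1848

p = softmax(z) = [0.6652, 0.2447, 0.09003]
p1 = 0.2447

∂p1/∂z1 = p1(1 - p1) = 0.2447 × (1 - 0.2447) = 0.1848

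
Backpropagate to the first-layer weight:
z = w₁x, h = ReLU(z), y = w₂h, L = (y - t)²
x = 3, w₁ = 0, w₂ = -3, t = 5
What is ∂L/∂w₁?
∂L/∂w₁ = 0

Forward pass:
z = w₁x = 0×3 = 0
h = ReLU(0) = 0
y = w₂h = -3×0 = 0

Backward pass:
∂L/∂y = 2(y - t) = 2(0 - 5) = -10
∂y/∂h = w₂ = -3
∂h/∂z = 0 (ReLU derivative)
∂z/∂w₁ = x = 3

∂L/∂w₁ = -10 × -3 × 0 × 3 = 0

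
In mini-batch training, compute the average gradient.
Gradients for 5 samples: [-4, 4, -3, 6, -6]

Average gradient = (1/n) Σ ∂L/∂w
Average gradient = -0.6

Average = (1/5)(-4 + 4 + -3 + 6 + -6) = -3/5 = -0.6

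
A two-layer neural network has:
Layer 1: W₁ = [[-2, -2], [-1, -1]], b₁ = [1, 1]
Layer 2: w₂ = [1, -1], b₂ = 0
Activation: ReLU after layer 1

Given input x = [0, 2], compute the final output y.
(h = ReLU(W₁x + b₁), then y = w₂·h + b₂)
y = 0

Layer 1 pre-activation: z₁ = [-3, -1]
After ReLU: h = [0, 0]
Layer 2 output: y = 1×0 + -1×0 + 0 = 0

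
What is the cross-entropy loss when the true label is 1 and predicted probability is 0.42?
L = 0.8675

L = -1·log(0.42) - 0·log(0.58) = -log(0.42) = 0.8675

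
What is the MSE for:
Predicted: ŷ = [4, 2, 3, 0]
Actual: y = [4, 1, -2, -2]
MSE = 7.5

MSE = (1/4)((4-4)² + (2-1)² + (3--2)² + (0--2)²) = (1/4)(0 + 1 + 25 + 4) = 7.5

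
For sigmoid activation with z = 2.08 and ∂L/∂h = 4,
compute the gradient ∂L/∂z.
∂L/∂z = 0.3949

σ(2.08) = 0.8889
σ'(2.08) = σ(2.08)(1 - σ(2.08)) = 0.8889 × 0.1111 = 0.09872
∂L/∂z = ∂L/∂h · σ'(z) = 4 × 0.09872 = 0.3949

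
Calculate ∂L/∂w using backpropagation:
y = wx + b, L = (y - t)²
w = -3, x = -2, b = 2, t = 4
∂L/∂w = -16

y = wx + b = (-3)(-2) + 2 = 8
∂L/∂y = 2(y - t) = 2(8 - 4) = 8
∂y/∂w = x = -2
∂L/∂w = ∂L/∂y · ∂y/∂w = 8 × -2 = -16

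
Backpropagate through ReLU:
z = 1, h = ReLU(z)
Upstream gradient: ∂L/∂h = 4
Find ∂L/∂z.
∂L/∂z = 4

h = ReLU(1) = 1
Since z > 0: ∂h/∂z = 1
∂L/∂z = ∂L/∂h · ∂h/∂z = 4 × 1 = 4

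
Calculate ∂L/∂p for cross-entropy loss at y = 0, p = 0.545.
∂L/∂p = 2.198

∂L/∂p = -y/p + (1-y)/(1-p) = 0 + 1/0.455 = 2.198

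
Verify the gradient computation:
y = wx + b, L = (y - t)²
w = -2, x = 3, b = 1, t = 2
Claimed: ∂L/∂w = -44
Incorrect

y = (-2)(3) + 1 = -5
∂L/∂y = 2(y - t) = 2(-5 - 2) = -14
∂y/∂w = x = 3
∂L/∂w = -14 × 3 = -42

Claimed value: -44
Incorrect: The correct gradient is -42.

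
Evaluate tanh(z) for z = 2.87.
0.9936

tanh(2.87) = (e^(2.87) - e^(-2.87))/(e^(2.87) + e^(-2.87)) = 0.9936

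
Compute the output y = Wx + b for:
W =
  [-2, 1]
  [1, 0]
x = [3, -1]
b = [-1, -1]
y = [-8, 2]

Wx = [-2×3 + 1×-1, 1×3 + 0×-1]
   = [-7, 3]
y = Wx + b = [-7 + -1, 3 + -1] = [-8, 2]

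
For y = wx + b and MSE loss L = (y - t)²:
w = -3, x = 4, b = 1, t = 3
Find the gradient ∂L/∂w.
∂L/∂w = -112

y = wx + b = (-3)(4) + 1 = -11
∂L/∂y = 2(y - t) = 2(-11 - 3) = -28
∂y/∂w = x = 4
∂L/∂w = ∂L/∂y · ∂y/∂w = -28 × 4 = -112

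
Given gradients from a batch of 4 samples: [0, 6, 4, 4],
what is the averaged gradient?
Average gradient = 3.5

Average = (1/4)(0 + 6 + 4 + 4) = 14/4 = 3.5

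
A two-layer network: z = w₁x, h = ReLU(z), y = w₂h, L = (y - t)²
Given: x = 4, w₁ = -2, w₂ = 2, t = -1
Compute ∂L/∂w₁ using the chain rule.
∂L/∂w₁ = 0

Forward pass:
z = w₁x = -2×4 = -8
h = ReLU(-8) = 0
y = w₂h = 2×0 = 0

Backward pass:
∂L/∂y = 2(y - t) = 2(0 - -1) = 2
∂y/∂h = w₂ = 2
∂h/∂z = 0 (ReLU derivative)
∂z/∂w₁ = x = 4

∂L/∂w₁ = 2 × 2 × 0 × 4 = 0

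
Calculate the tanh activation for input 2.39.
0.9833

tanh(2.39) = (e^(2.39) - e^(-2.39))/(e^(2.39) + e^(-2.39)) = 0.9833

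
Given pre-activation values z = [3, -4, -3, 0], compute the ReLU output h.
h = [3, 0, 0, 0]

ReLU applied element-wise: max(0,3)=3, max(0,-4)=0, max(0,-3)=0, max(0,0)=0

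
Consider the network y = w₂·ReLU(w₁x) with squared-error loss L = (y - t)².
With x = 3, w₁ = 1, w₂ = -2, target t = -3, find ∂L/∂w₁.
∂L/∂w₁ = 36

Forward pass:
z = w₁x = 1×3 = 3
h = ReLU(3) = 3
y = w₂h = -2×3 = -6

Backward pass:
∂L/∂y = 2(y - t) = 2(-6 - -3) = -6
∂y/∂h = w₂ = -2
∂h/∂z = 1 (ReLU derivative)
∂z/∂w₁ = x = 3

∂L/∂w₁ = -6 × -2 × 1 × 3 = 36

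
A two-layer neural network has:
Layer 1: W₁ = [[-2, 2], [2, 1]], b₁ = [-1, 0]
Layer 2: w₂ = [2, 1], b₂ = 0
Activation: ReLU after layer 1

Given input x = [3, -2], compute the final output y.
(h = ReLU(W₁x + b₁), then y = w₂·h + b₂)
y = 4

Layer 1 pre-activation: z₁ = [-11, 4]
After ReLU: h = [0, 4]
Layer 2 output: y = 2×0 + 1×4 + 0 = 4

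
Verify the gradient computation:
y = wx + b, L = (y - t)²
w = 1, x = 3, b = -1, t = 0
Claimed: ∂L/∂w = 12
Correct

y = (1)(3) + -1 = 2
∂L/∂y = 2(y - t) = 2(2 - 0) = 4
∂y/∂w = x = 3
∂L/∂w = 4 × 3 = 12

Claimed value: 12
Correct: The correct gradient is 12.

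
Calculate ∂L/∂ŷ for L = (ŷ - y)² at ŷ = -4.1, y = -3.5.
∂L/∂ŷ = -1.2

∂L/∂ŷ = 2(ŷ - y) = 2(-4.1 - -3.5) = 2(-0.6) = -1.2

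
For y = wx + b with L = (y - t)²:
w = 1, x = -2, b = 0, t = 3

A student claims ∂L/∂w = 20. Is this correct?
Correct

y = (1)(-2) + 0 = -2
∂L/∂y = 2(y - t) = 2(-2 - 3) = -10
∂y/∂w = x = -2
∂L/∂w = -10 × -2 = 20

Claimed value: 20
Correct: The correct gradient is 20.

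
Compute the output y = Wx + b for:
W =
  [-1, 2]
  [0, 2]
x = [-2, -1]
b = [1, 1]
y = [1, -1]

Wx = [-1×-2 + 2×-1, 0×-2 + 2×-1]
   = [0, -2]
y = Wx + b = [0 + 1, -2 + 1] = [1, -1]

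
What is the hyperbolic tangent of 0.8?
0.664

tanh(0.8) = (e^(0.8) - e^(-0.8))/(e^(0.8) + e^(-0.8)) = 0.664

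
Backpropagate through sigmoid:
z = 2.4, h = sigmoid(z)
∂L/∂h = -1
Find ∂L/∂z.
∂L/∂z = -0.07625

σ(2.4) = 0.9168
σ'(2.4) = σ(2.4)(1 - σ(2.4)) = 0.9168 × 0.08317 = 0.07625
∂L/∂z = ∂L/∂h · σ'(z) = -1 × 0.07625 = -0.07625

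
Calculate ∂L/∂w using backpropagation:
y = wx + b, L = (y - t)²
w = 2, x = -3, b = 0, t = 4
∂L/∂w = 60

y = wx + b = (2)(-3) + 0 = -6
∂L/∂y = 2(y - t) = 2(-6 - 4) = -20
∂y/∂w = x = -3
∂L/∂w = ∂L/∂y · ∂y/∂w = -20 × -3 = 60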